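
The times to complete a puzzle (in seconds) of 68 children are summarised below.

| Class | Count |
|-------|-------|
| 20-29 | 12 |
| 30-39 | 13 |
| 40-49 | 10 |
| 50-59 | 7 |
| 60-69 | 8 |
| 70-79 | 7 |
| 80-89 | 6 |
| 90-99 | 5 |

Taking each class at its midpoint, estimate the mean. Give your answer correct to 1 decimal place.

52.7

Midpoints: 24.5, 34.5, 44.5, 54.5, 64.5, 74.5, 84.5, 94.5
Σfm = 12×24.5 + 13×34.5 + 10×44.5 + 7×54.5 + 8×64.5 + 7×74.5 + 6×84.5 + 5×94.5 = 3586
n = Σf = 68
Mean = 3586 / 68 = 52.7353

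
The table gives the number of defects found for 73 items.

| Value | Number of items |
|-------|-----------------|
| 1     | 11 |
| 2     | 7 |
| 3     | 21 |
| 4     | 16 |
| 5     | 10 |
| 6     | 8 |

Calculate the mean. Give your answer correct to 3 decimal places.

Values: 1, 2, 3, 4, 5, 6
Σfx = 11×1 + 7×2 + 21×3 + 16×4 + 10×5 + 8×6 = 250
n = Σf = 73
Mean = 250 / 73 = 3.4247

3.425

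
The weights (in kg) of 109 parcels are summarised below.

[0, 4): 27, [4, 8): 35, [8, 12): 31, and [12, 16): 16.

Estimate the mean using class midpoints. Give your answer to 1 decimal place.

7.3

Midpoints: 2, 6, 10, 14
Σfm = 27×2 + 35×6 + 31×10 + 16×14 = 798
n = Σf = 109
Mean = 798 / 109 = 7.3211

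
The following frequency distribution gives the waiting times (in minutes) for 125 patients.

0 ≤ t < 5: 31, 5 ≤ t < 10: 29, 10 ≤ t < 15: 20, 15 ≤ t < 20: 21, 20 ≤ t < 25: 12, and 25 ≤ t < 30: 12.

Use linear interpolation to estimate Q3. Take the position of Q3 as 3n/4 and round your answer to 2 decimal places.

18.27

Cumulative frequencies: 31, 60, 80, 101, 113, 125
n = 125; position = 3n/4 = 93.75.
This falls in the class 15 ≤ t < 20: L = 15, F = 80, f = 21, h = 5.
Upper quartile ≈ 15 + ((93.75 − 80) / 21) × 5 = 18.2738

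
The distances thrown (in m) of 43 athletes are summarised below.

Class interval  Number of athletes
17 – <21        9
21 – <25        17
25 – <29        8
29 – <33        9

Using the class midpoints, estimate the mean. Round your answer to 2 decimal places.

Midpoints: 19, 23, 27, 31
Σfm = 9×19 + 17×23 + 8×27 + 9×31 = 1057
n = Σf = 43
Mean = 1057 / 43 = 24.5814

24.58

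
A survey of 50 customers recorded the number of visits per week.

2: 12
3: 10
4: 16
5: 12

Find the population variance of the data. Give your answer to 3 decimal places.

1.206

Values: 2, 3, 4, 5
n = 50, Σfx = 178, mean = 3.5600
Σfx² = 694
Σf(x − x̄)² = Σfx² − (Σfx)²/n = 694 − 178²/50 = 60.3200
Population variance = 60.3200 / 50 = 1.2064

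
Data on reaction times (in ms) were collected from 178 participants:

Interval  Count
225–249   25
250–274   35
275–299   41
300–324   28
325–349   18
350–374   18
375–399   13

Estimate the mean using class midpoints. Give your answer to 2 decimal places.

Midpoints: 237, 262, 287, 312, 337, 362, 387
Σfm = 25×237 + 35×262 + 41×287 + 28×312 + 18×337 + 18×362 + 13×387 = 53211
n = Σf = 178
Mean = 53211 / 178 = 298.9382

298.94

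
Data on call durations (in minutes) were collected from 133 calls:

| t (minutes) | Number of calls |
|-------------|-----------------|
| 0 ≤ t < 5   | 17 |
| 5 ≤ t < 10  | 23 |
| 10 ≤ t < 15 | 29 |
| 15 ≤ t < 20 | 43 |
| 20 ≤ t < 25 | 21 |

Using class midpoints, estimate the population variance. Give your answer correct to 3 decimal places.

39.869

Midpoints: 2.5, 7.5, 12.5, 17.5, 22.5
n = 133, Σfm = 1802.5, mean = 13.5526
Σfm² = 29731.25
Σf(m − x̄)² = Σfm² − (Σfm)²/n = 29731.25 − 1802.5²/133 = 5302.6316
Population variance = 5302.6316 / 133 = 39.8694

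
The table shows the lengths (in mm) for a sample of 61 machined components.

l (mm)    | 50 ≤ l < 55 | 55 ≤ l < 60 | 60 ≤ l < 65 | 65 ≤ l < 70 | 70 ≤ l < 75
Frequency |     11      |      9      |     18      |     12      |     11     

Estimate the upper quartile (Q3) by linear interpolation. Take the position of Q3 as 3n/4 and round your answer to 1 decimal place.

Cumulative frequencies: 11, 20, 38, 50, 61
n = 61; position = 3n/4 = 45.75.
This falls in the class 65 ≤ l < 70: L = 65, F = 38, f = 12, h = 5.
Upper quartile ≈ 65 + ((45.75 − 38) / 12) × 5 = 68.2292

68.2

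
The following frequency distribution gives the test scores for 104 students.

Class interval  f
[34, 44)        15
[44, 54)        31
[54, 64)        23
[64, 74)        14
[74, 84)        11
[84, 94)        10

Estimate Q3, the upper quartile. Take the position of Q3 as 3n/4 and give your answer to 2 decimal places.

Cumulative frequencies: 15, 46, 69, 83, 94, 104
n = 104; position = 3n/4 = 78.
This falls in the class [64, 74): L = 64, F = 69, f = 14, h = 10.
Upper quartile ≈ 64 + ((78 − 69) / 14) × 10 = 70.4286

70.43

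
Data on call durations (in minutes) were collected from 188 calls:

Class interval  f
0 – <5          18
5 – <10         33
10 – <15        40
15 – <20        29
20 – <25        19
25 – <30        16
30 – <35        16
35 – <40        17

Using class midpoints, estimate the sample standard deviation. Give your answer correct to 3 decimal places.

10.551

Midpoints: 2.5, 7.5, 12.5, 17.5, 22.5, 27.5, 32.5, 37.5
n = 188, Σfm = 3325, mean = 17.6862
Σfm² = 79625
Σf(m − x̄)² = Σfm² − (Σfm)²/n = 79625 − 3325²/188 = 20818.4840
Sample variance = 20818.4840 / 187 = 111.3288
Standard deviation = √111.3288 = 10.5512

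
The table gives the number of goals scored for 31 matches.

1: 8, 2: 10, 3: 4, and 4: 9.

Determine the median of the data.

2

Cumulative frequencies: 8, 18, 22, 31
n = 31, so the median is the value in position (n+1)/2 = 16.
Position 16 falls at value 2.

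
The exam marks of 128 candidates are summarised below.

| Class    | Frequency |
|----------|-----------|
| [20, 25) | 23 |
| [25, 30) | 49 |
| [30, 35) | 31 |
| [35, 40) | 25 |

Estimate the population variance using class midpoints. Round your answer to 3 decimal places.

24.945

Midpoints: 22.5, 27.5, 32.5, 37.5
n = 128, Σfm = 3810, mean = 29.7656
Σfm² = 116600
Σf(m − x̄)² = Σfm² − (Σfm)²/n = 116600 − 3810²/128 = 3192.9688
Population variance = 3192.9688 / 128 = 24.9451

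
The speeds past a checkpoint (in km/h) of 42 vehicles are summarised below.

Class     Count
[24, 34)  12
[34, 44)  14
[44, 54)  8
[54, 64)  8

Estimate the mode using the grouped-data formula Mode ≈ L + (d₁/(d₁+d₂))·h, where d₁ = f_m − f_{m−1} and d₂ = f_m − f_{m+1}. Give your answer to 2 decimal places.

36.50

Modal class: [34, 44) (highest frequency 14).
d₁ = 14 − 12 = 2, d₂ = 14 − 8 = 6
Mode ≈ 34 + (2/(2+6)) × 10 = 34 + 2.5000 = 36.5000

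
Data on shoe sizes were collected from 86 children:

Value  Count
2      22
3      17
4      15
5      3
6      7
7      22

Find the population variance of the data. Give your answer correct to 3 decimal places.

3.818

Values: 2, 3, 4, 5, 6, 7
n = 86, Σfx = 366, mean = 4.2558
Σfx² = 1886
Σf(x − x̄)² = Σfx² − (Σfx)²/n = 1886 − 366²/86 = 328.3721
Population variance = 328.3721 / 86 = 3.8183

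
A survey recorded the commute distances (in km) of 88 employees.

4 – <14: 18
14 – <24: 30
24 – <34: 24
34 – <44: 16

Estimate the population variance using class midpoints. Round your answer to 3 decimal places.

Midpoints: 9, 19, 29, 39
n = 88, Σfm = 2052, mean = 23.3182
Σfm² = 56808
Σf(m − x̄)² = Σfm² − (Σfm)²/n = 56808 − 2052²/88 = 8959.0909
Population variance = 8959.0909 / 88 = 101.8079

101.808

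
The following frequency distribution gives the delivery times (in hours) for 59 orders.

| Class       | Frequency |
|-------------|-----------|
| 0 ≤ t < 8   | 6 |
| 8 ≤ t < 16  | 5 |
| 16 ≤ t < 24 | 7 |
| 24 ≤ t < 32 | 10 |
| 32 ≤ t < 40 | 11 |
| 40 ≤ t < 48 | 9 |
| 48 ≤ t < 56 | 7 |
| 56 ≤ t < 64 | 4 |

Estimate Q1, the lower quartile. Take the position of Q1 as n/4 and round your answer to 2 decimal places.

20.29

Cumulative frequencies: 6, 11, 18, 28, 39, 48, 55, 59
n = 59; position = n/4 = 14.75.
This falls in the class 16 ≤ t < 24: L = 16, F = 11, f = 7, h = 8.
Lower quartile ≈ 16 + ((14.75 − 11) / 7) × 8 = 20.2857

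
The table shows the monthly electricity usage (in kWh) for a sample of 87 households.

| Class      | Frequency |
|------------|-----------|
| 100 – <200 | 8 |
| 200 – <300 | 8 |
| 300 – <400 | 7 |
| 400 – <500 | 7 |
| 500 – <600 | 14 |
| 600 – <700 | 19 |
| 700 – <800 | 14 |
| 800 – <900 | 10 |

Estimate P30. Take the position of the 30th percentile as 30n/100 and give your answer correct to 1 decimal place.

444.3

Cumulative frequencies: 8, 16, 23, 30, 44, 63, 77, 87
n = 87; position = 30n/100 = 26.1.
This falls in the class 400 – <500: L = 400, F = 23, f = 7, h = 100.
30th percentile ≈ 400 + ((26.1 − 23) / 7) × 100 = 444.2857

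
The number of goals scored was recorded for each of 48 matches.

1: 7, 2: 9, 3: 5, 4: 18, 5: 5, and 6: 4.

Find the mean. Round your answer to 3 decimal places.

Values: 1, 2, 3, 4, 5, 6
Σfx = 7×1 + 9×2 + 5×3 + 18×4 + 5×5 + 4×6 = 161
n = Σf = 48
Mean = 161 / 48 = 3.3542

3.354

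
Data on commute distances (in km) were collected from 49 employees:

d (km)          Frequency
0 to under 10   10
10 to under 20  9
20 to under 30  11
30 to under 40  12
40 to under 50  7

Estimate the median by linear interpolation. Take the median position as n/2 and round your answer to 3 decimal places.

Cumulative frequencies: 10, 19, 30, 42, 49
n = 49; position = n/2 = 24.5.
This falls in the class 20 to under 30: L = 20, F = 19, f = 11, h = 10.
Median ≈ 20 + ((24.5 − 19) / 11) × 10 = 25.0000

25.000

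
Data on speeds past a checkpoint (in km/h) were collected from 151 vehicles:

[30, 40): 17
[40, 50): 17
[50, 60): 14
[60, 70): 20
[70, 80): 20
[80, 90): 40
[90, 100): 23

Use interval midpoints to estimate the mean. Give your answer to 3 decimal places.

69.636

Midpoints: 35, 45, 55, 65, 75, 85, 95
Σfm = 17×35 + 17×45 + 14×55 + 20×65 + 20×75 + 40×85 + 23×95 = 10515
n = Σf = 151
Mean = 10515 / 151 = 69.6358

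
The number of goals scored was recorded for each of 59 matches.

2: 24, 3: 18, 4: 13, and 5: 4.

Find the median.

Cumulative frequencies: 24, 42, 55, 59
n = 59, so the median is the value in position (n+1)/2 = 30.
Position 30 falls at value 3.

3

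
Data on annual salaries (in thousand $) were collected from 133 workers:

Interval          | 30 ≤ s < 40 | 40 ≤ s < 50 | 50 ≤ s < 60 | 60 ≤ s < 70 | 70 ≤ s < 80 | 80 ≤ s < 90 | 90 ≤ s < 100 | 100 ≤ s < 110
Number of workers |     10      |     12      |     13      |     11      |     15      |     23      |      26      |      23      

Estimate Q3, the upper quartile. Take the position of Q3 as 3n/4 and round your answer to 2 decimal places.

96.06

Cumulative frequencies: 10, 22, 35, 46, 61, 84, 110, 133
n = 133; position = 3n/4 = 99.75.
This falls in the class 90 ≤ s < 100: L = 90, F = 84, f = 26, h = 10.
Upper quartile ≈ 90 + ((99.75 − 84) / 26) × 10 = 96.0577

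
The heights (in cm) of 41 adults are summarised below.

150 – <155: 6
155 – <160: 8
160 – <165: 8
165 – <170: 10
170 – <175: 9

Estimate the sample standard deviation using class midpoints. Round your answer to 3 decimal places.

Midpoints: 152.5, 157.5, 162.5, 167.5, 172.5
n = 41, Σfm = 6702.5, mean = 163.4756
Σfm² = 1097606.25
Σf(m − x̄)² = Σfm² − (Σfm)²/n = 1097606.25 − 6702.5²/41 = 1910.9756
Sample variance = 1910.9756 / 40 = 47.7744
Standard deviation = √47.7744 = 6.9119

6.912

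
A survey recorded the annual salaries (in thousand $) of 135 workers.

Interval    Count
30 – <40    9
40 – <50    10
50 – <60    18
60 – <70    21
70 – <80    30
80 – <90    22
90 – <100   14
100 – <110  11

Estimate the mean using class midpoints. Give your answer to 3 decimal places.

72.037

Midpoints: 35, 45, 55, 65, 75, 85, 95, 105
Σfm = 9×35 + 10×45 + 18×55 + 21×65 + 30×75 + 22×85 + 14×95 + 11×105 = 9725
n = Σf = 135
Mean = 9725 / 135 = 72.0370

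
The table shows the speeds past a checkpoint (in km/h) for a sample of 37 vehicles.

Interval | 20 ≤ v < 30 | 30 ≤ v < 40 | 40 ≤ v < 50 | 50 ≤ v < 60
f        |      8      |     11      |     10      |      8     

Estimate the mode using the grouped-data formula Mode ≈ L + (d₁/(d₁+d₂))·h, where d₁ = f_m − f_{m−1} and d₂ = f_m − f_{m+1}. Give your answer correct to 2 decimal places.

37.50

Modal class: 30 ≤ v < 40 (highest frequency 11).
d₁ = 11 − 8 = 3, d₂ = 11 − 10 = 1
Mode ≈ 30 + (3/(3+1)) × 10 = 30 + 7.5000 = 37.5000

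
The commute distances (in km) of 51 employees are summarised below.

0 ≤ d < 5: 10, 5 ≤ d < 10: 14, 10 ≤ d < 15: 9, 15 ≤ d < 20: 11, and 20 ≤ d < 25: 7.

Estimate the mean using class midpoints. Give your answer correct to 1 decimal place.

11.6

Midpoints: 2.5, 7.5, 12.5, 17.5, 22.5
Σfm = 10×2.5 + 14×7.5 + 9×12.5 + 11×17.5 + 7×22.5 = 592.5
n = Σf = 51
Mean = 592.5 / 51 = 11.6176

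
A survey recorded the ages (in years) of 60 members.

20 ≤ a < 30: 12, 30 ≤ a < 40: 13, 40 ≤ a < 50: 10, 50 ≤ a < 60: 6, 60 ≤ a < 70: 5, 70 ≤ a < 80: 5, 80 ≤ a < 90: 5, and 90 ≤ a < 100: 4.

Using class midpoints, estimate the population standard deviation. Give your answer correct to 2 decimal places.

22.09

Midpoints: 25, 35, 45, 55, 65, 75, 85, 95
n = 60, Σfm = 3040, mean = 50.6667
Σfm² = 183300
Σf(m − x̄)² = Σfm² − (Σfm)²/n = 183300 − 3040²/60 = 29273.3333
Population variance = 29273.3333 / 60 = 487.8889
Standard deviation = √487.8889 = 22.0882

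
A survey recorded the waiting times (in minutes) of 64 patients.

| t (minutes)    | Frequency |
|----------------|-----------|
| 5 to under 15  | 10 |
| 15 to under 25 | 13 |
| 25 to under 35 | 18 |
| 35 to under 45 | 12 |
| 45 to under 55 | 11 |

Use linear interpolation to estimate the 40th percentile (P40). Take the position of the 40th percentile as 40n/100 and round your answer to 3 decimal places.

Cumulative frequencies: 10, 23, 41, 53, 64
n = 64; position = 40n/100 = 25.6.
This falls in the class 25 to under 35: L = 25, F = 23, f = 18, h = 10.
40th percentile ≈ 25 + ((25.6 − 23) / 18) × 10 = 26.4444

26.444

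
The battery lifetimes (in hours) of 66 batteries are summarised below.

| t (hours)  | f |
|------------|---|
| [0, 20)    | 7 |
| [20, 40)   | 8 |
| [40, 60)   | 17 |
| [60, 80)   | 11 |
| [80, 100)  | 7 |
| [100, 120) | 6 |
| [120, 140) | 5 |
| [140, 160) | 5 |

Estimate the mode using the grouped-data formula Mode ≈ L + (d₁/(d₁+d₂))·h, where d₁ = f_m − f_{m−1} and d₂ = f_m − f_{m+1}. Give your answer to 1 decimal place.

52.0

Modal class: [40, 60) (highest frequency 17).
d₁ = 17 − 8 = 9, d₂ = 17 − 11 = 6
Mode ≈ 40 + (9/(9+6)) × 20 = 40 + 12.0000 = 52.0000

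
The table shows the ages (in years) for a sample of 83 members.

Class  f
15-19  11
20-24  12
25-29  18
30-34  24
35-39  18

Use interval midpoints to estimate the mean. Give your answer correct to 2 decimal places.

Midpoints: 17, 22, 27, 32, 37
Σfm = 11×17 + 12×22 + 18×27 + 24×32 + 18×37 = 2371
n = Σf = 83
Mean = 2371 / 83 = 28.5663

28.57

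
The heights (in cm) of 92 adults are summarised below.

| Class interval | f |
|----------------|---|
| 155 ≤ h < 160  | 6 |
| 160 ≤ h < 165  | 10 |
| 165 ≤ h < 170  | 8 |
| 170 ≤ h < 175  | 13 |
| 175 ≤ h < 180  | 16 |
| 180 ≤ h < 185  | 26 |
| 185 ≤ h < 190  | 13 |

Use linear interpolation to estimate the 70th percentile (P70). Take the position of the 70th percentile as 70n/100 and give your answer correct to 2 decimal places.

182.19

Cumulative frequencies: 6, 16, 24, 37, 53, 79, 92
n = 92; position = 70n/100 = 64.4.
This falls in the class 180 ≤ h < 185: L = 180, F = 53, f = 26, h = 5.
70th percentile ≈ 180 + ((64.4 − 53) / 26) × 5 = 182.1923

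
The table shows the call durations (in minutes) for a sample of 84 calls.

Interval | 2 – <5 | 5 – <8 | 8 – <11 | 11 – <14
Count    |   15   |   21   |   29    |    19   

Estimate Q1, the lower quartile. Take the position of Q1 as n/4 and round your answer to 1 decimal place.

5.9

Cumulative frequencies: 15, 36, 65, 84
n = 84; position = n/4 = 21.
This falls in the class 5 – <8: L = 5, F = 15, f = 21, h = 3.
Lower quartile ≈ 5 + ((21 − 15) / 21) × 3 = 5.8571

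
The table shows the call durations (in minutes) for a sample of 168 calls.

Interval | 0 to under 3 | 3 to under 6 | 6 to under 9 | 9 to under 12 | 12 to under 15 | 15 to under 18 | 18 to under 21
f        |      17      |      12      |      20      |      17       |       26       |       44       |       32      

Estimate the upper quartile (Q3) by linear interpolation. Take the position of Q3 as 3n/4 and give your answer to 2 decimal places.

Cumulative frequencies: 17, 29, 49, 66, 92, 136, 168
n = 168; position = 3n/4 = 126.
This falls in the class 15 to under 18: L = 15, F = 92, f = 44, h = 3.
Upper quartile ≈ 15 + ((126 − 92) / 44) × 3 = 17.3182

17.32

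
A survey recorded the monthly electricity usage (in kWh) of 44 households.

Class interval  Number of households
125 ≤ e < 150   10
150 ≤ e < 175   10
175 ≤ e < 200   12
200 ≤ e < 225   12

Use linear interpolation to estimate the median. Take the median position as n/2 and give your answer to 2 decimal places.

179.17

Cumulative frequencies: 10, 20, 32, 44
n = 44; position = n/2 = 22.
This falls in the class 175 ≤ e < 200: L = 175, F = 20, f = 12, h = 25.
Median ≈ 175 + ((22 − 20) / 12) × 25 = 179.1667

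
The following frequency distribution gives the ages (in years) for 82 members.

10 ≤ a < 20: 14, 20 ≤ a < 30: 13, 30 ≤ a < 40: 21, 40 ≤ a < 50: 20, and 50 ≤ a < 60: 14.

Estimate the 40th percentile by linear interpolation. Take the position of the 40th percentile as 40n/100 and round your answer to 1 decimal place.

Cumulative frequencies: 14, 27, 48, 68, 82
n = 82; position = 40n/100 = 32.8.
This falls in the class 30 ≤ a < 40: L = 30, F = 27, f = 21, h = 10.
40th percentile ≈ 30 + ((32.8 − 27) / 21) × 10 = 32.7619

32.8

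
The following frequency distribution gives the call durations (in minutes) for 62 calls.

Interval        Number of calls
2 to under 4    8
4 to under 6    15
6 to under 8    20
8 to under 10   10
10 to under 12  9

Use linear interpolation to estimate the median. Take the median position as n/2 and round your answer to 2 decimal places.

6.80

Cumulative frequencies: 8, 23, 43, 53, 62
n = 62; position = n/2 = 31.
This falls in the class 6 to under 8: L = 6, F = 23, f = 20, h = 2.
Median ≈ 6 + ((31 − 23) / 20) × 2 = 6.8000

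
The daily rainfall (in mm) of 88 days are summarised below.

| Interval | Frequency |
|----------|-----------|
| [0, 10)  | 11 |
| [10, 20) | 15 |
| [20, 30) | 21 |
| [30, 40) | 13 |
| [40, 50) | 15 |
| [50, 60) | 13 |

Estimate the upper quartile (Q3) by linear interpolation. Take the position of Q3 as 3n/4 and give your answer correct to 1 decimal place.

Cumulative frequencies: 11, 26, 47, 60, 75, 88
n = 88; position = 3n/4 = 66.
This falls in the class [40, 50): L = 40, F = 60, f = 15, h = 10.
Upper quartile ≈ 40 + ((66 − 60) / 15) × 10 = 44.0000

44.0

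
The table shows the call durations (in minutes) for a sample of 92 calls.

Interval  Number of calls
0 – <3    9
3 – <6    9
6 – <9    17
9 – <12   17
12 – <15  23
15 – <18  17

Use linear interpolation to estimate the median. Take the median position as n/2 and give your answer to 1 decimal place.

10.9

Cumulative frequencies: 9, 18, 35, 52, 75, 92
n = 92; position = n/2 = 46.
This falls in the class 9 – <12: L = 9, F = 35, f = 17, h = 3.
Median ≈ 9 + ((46 − 35) / 17) × 3 = 10.9412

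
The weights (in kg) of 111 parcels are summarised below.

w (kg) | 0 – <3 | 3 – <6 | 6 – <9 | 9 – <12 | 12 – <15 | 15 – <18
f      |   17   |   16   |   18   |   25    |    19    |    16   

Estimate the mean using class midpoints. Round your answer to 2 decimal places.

Midpoints: 1.5, 4.5, 7.5, 10.5, 13.5, 16.5
Σfm = 17×1.5 + 16×4.5 + 18×7.5 + 25×10.5 + 19×13.5 + 16×16.5 = 1015.5
n = Σf = 111
Mean = 1015.5 / 111 = 9.1486

9.15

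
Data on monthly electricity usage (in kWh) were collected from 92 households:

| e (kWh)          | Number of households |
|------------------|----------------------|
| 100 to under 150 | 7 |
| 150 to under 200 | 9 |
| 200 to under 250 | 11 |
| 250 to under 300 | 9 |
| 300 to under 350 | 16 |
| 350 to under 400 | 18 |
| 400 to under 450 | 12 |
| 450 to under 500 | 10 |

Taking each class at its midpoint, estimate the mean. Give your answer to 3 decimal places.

Midpoints: 125, 175, 225, 275, 325, 375, 425, 475
Σfm = 7×125 + 9×175 + 11×225 + 9×275 + 16×325 + 18×375 + 12×425 + 10×475 = 29200
n = Σf = 92
Mean = 29200 / 92 = 317.3913

317.391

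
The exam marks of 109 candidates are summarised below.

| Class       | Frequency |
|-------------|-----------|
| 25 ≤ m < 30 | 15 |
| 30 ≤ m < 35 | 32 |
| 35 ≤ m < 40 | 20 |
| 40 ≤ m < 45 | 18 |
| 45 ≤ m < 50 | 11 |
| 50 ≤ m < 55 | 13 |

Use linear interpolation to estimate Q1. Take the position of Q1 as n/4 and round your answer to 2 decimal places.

31.91

Cumulative frequencies: 15, 47, 67, 85, 96, 109
n = 109; position = n/4 = 27.25.
This falls in the class 30 ≤ m < 35: L = 30, F = 15, f = 32, h = 5.
Lower quartile ≈ 30 + ((27.25 − 15) / 32) × 5 = 31.9141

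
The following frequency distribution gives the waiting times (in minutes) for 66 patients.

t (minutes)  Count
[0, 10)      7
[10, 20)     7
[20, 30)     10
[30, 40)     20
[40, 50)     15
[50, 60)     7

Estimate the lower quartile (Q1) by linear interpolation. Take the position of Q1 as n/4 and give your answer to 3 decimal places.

22.500

Cumulative frequencies: 7, 14, 24, 44, 59, 66
n = 66; position = n/4 = 16.5.
This falls in the class [20, 30): L = 20, F = 14, f = 10, h = 10.
Lower quartile ≈ 20 + ((16.5 − 14) / 10) × 10 = 22.5000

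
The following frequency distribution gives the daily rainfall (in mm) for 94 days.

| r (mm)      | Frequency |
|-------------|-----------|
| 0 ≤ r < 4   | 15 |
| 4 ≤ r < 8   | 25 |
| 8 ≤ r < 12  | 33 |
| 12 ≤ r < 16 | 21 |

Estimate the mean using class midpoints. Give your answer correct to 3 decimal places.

8.553

Midpoints: 2, 6, 10, 14
Σfm = 15×2 + 25×6 + 33×10 + 21×14 = 804
n = Σf = 94
Mean = 804 / 94 = 8.5532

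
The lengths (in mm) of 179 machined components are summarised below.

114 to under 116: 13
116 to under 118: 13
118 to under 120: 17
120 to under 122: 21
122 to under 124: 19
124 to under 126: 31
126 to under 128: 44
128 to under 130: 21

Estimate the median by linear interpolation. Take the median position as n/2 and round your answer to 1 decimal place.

Cumulative frequencies: 13, 26, 43, 64, 83, 114, 158, 179
n = 179; position = n/2 = 89.5.
This falls in the class 124 to under 126: L = 124, F = 83, f = 31, h = 2.
Median ≈ 124 + ((89.5 − 83) / 31) × 2 = 124.4194

124.4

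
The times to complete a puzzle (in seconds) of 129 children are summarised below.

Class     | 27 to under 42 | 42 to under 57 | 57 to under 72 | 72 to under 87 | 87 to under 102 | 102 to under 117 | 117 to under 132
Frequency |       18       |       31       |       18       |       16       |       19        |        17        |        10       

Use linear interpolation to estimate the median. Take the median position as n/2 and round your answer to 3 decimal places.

Cumulative frequencies: 18, 49, 67, 83, 102, 119, 129
n = 129; position = n/2 = 64.5.
This falls in the class 57 to under 72: L = 57, F = 49, f = 18, h = 15.
Median ≈ 57 + ((64.5 − 49) / 18) × 15 = 69.9167

69.917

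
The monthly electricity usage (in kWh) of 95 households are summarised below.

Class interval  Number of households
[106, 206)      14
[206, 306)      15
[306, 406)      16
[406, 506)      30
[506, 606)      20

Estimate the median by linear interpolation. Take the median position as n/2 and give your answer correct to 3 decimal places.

Cumulative frequencies: 14, 29, 45, 75, 95
n = 95; position = n/2 = 47.5.
This falls in the class [406, 506): L = 406, F = 45, f = 30, h = 100.
Median ≈ 406 + ((47.5 − 45) / 30) × 100 = 414.3333

414.333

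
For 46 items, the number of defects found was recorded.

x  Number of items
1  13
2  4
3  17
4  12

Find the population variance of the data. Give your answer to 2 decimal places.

1.33

Values: 1, 2, 3, 4
n = 46, Σfx = 120, mean = 2.6087
Σfx² = 374
Σf(x − x̄)² = Σfx² − (Σfx)²/n = 374 − 120²/46 = 60.9565
Population variance = 60.9565 / 46 = 1.3251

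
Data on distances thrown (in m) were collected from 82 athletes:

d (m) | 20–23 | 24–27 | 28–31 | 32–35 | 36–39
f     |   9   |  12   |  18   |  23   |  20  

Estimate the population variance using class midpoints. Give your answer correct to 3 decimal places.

Midpoints: 21.5, 25.5, 29.5, 33.5, 37.5
n = 82, Σfm = 2551, mean = 31.1098
Σfm² = 81564.5
Σf(m − x̄)² = Σfm² − (Σfm)²/n = 81564.5 − 2551²/82 = 2203.5122
Population variance = 2203.5122 / 82 = 26.8721

26.872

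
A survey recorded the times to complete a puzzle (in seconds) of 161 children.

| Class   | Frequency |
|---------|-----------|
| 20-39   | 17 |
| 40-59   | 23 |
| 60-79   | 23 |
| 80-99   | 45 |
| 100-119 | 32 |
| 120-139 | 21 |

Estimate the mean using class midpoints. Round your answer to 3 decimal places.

83.786

Midpoints: 29.5, 49.5, 69.5, 89.5, 109.5, 129.5
Σfm = 17×29.5 + 23×49.5 + 23×69.5 + 45×89.5 + 32×109.5 + 21×129.5 = 13489.5
n = Σf = 161
Mean = 13489.5 / 161 = 83.7857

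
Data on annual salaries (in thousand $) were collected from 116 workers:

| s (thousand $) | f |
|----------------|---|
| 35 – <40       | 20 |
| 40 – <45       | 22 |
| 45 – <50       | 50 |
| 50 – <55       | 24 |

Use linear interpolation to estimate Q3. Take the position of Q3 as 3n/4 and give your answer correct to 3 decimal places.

49.500

Cumulative frequencies: 20, 42, 92, 116
n = 116; position = 3n/4 = 87.
This falls in the class 45 – <50: L = 45, F = 42, f = 50, h = 5.
Upper quartile ≈ 45 + ((87 − 42) / 50) × 5 = 49.5000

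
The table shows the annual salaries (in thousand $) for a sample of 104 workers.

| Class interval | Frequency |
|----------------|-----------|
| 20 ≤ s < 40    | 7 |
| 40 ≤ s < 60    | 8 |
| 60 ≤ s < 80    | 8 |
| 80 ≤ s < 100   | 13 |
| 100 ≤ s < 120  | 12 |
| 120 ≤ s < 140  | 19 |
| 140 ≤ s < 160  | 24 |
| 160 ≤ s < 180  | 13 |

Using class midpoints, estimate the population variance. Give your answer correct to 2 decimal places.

Midpoints: 30, 50, 70, 90, 110, 130, 150, 170
n = 104, Σfm = 11940, mean = 114.8077
Σfm² = 1552800
Σf(m − x̄)² = Σfm² − (Σfm)²/n = 1552800 − 11940²/104 = 181996.1538
Population variance = 181996.1538 / 104 = 1749.9630

1749.96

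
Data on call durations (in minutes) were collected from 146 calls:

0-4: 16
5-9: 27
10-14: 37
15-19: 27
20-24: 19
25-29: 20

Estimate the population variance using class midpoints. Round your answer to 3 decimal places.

Midpoints: 2, 7, 12, 17, 22, 27
n = 146, Σfm = 2082, mean = 14.2603
Σfm² = 38294
Σf(m − x̄)² = Σfm² − (Σfm)²/n = 38294 − 2082²/146 = 8604.1096
Population variance = 8604.1096 / 146 = 58.9323

58.932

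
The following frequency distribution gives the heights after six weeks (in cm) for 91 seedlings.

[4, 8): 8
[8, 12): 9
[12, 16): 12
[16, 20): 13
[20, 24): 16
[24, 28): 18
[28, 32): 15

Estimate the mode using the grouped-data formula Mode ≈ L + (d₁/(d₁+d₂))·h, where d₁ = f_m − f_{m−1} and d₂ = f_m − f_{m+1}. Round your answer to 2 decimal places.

25.60

Modal class: [24, 28) (highest frequency 18).
d₁ = 18 − 16 = 2, d₂ = 18 − 15 = 3
Mode ≈ 24 + (2/(2+3)) × 4 = 24 + 1.6000 = 25.6000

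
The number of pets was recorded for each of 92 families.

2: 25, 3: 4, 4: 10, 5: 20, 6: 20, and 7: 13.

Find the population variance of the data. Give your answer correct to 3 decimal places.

Values: 2, 3, 4, 5, 6, 7
n = 92, Σfx = 413, mean = 4.4891
Σfx² = 2153
Σf(x − x̄)² = Σfx² − (Σfx)²/n = 2153 − 413²/92 = 298.9891
Population variance = 298.9891 / 92 = 3.2499

3.250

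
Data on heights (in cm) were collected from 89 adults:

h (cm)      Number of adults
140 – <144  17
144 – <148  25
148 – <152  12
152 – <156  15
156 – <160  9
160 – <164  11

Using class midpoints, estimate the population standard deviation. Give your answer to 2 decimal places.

6.60

Midpoints: 142, 146, 150, 154, 158, 162
n = 89, Σfm = 13378, mean = 150.3146
Σfm² = 2014788
Σf(m − x̄)² = Σfm² − (Σfm)²/n = 2014788 − 13378²/89 = 3879.1910
Population variance = 3879.1910 / 89 = 43.5864
Standard deviation = √43.5864 = 6.6020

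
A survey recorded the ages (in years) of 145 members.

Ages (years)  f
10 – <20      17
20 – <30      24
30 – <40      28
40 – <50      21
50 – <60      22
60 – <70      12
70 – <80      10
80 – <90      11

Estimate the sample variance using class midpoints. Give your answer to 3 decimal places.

Midpoints: 15, 25, 35, 45, 55, 65, 75, 85
n = 145, Σfm = 6455, mean = 44.5172
Σfm² = 348625
Σf(m − x̄)² = Σfm² − (Σfm)²/n = 348625 − 6455²/145 = 61266.2069
Sample variance = 61266.2069 / 144 = 425.4598

425.460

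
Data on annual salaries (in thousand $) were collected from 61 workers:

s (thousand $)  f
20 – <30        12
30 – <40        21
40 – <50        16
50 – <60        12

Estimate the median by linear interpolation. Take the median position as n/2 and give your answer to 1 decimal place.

Cumulative frequencies: 12, 33, 49, 61
n = 61; position = n/2 = 30.5.
This falls in the class 30 – <40: L = 30, F = 12, f = 21, h = 10.
Median ≈ 30 + ((30.5 − 12) / 21) × 10 = 38.8095

38.8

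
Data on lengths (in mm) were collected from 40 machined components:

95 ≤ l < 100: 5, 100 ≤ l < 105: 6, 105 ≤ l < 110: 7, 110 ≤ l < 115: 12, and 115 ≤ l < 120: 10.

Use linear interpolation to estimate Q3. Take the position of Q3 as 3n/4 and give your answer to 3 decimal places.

Cumulative frequencies: 5, 11, 18, 30, 40
n = 40; position = 3n/4 = 30.
This falls in the class 110 ≤ l < 115: L = 110, F = 18, f = 12, h = 5.
Upper quartile ≈ 110 + ((30 − 18) / 12) × 5 = 115.0000

115.000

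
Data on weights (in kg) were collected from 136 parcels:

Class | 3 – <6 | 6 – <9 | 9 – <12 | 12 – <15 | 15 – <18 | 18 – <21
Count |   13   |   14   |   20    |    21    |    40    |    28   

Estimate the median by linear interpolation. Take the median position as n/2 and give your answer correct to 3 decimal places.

Cumulative frequencies: 13, 27, 47, 68, 108, 136
n = 136; position = n/2 = 68.
This falls in the class 12 – <15: L = 12, F = 47, f = 21, h = 3.
Median ≈ 12 + ((68 − 47) / 21) × 3 = 15.0000

15.000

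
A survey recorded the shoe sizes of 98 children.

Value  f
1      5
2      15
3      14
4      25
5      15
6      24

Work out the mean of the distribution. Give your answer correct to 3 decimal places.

4.041

Values: 1, 2, 3, 4, 5, 6
Σfx = 5×1 + 15×2 + 14×3 + 25×4 + 15×5 + 24×6 = 396
n = Σf = 98
Mean = 396 / 98 = 4.0408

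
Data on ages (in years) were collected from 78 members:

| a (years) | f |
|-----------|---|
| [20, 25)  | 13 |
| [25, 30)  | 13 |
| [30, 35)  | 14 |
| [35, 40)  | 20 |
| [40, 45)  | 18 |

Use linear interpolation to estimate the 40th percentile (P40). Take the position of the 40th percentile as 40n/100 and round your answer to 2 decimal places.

31.86

Cumulative frequencies: 13, 26, 40, 60, 78
n = 78; position = 40n/100 = 31.2.
This falls in the class [30, 35): L = 30, F = 26, f = 14, h = 5.
40th percentile ≈ 30 + ((31.2 − 26) / 14) × 5 = 31.8571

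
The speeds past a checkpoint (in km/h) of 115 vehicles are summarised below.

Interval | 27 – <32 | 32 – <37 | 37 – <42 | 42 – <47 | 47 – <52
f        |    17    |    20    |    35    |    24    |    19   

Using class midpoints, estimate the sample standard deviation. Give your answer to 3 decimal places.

Midpoints: 29.5, 34.5, 39.5, 44.5, 49.5
n = 115, Σfm = 4582.5, mean = 39.8478
Σfm² = 187288.75
Σf(m − x̄)² = Σfm² − (Σfm)²/n = 187288.75 − 4582.5²/115 = 4686.0870
Sample variance = 4686.0870 / 114 = 41.1060
Standard deviation = √41.1060 = 6.4114

6.411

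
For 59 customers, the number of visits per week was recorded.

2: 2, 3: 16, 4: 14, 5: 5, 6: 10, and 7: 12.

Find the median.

4

Cumulative frequencies: 2, 18, 32, 37, 47, 59
n = 59, so the median is the value in position (n+1)/2 = 30.
Position 30 falls at value 4.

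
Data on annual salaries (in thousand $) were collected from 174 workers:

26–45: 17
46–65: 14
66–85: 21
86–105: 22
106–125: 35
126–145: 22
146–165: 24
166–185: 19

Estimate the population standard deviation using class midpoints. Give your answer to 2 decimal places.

Midpoints: 35.5, 55.5, 75.5, 95.5, 115.5, 135.5, 155.5, 175.5
n = 174, Σfm = 19157, mean = 110.0977
Σfm² = 2421263.5
Σf(m − x̄)² = Σfm² − (Σfm)²/n = 2421263.5 − 19157²/174 = 312121.8391
Population variance = 312121.8391 / 174 = 1793.8037
Standard deviation = √1793.8037 = 42.3533

42.35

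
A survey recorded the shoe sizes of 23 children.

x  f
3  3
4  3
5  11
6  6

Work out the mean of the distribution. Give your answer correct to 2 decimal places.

Values: 3, 4, 5, 6
Σfx = 3×3 + 3×4 + 11×5 + 6×6 = 112
n = Σf = 23
Mean = 112 / 23 = 4.8696

4.87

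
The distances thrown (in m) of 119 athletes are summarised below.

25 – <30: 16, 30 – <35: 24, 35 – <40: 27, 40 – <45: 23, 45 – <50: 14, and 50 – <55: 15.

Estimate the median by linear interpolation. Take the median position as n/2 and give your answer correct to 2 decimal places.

38.61

Cumulative frequencies: 16, 40, 67, 90, 104, 119
n = 119; position = n/2 = 59.5.
This falls in the class 35 – <40: L = 35, F = 40, f = 27, h = 5.
Median ≈ 35 + ((59.5 − 40) / 27) × 5 = 38.6111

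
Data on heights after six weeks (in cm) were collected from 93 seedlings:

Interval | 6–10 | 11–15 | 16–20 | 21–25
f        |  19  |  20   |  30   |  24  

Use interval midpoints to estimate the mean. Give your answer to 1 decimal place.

16.2

Midpoints: 8, 13, 18, 23
Σfm = 19×8 + 20×13 + 30×18 + 24×23 = 1504
n = Σf = 93
Mean = 1504 / 93 = 16.1720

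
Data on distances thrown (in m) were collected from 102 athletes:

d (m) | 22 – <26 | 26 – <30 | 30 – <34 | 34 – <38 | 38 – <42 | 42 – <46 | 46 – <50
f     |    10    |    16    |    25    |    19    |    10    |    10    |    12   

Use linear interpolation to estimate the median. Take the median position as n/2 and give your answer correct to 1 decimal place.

34.0

Cumulative frequencies: 10, 26, 51, 70, 80, 90, 102
n = 102; position = n/2 = 51.
This falls in the class 30 – <34: L = 30, F = 26, f = 25, h = 4.
Median ≈ 30 + ((51 − 26) / 25) × 4 = 34.0000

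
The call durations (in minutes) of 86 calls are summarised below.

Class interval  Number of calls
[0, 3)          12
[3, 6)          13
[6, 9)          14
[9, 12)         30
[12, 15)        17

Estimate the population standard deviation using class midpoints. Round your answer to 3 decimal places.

3.969

Midpoints: 1.5, 4.5, 7.5, 10.5, 13.5
n = 86, Σfm = 726, mean = 8.4419
Σfm² = 7483.5
Σf(m − x̄)² = Σfm² − (Σfm)²/n = 7483.5 − 726²/86 = 1354.7093
Population variance = 1354.7093 / 86 = 15.7524
Standard deviation = √15.7524 = 3.9689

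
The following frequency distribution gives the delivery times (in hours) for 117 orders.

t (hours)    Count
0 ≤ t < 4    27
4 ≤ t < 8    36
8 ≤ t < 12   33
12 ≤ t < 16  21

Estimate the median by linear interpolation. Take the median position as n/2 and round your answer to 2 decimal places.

7.50

Cumulative frequencies: 27, 63, 96, 117
n = 117; position = n/2 = 58.5.
This falls in the class 4 ≤ t < 8: L = 4, F = 27, f = 36, h = 4.
Median ≈ 4 + ((58.5 − 27) / 36) × 4 = 7.5000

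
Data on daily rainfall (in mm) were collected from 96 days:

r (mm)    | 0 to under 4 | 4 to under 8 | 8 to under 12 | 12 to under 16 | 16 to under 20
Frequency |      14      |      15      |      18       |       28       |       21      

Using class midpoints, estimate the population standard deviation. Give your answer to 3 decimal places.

Midpoints: 2, 6, 10, 14, 18
n = 96, Σfm = 1068, mean = 11.1250
Σfm² = 14688
Σf(m − x̄)² = Σfm² − (Σfm)²/n = 14688 − 1068²/96 = 2806.5000
Population variance = 2806.5000 / 96 = 29.2344
Standard deviation = √29.2344 = 5.4069

5.407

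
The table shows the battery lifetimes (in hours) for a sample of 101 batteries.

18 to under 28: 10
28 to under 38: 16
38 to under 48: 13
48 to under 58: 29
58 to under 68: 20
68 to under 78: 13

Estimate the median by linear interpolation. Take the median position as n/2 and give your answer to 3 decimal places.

Cumulative frequencies: 10, 26, 39, 68, 88, 101
n = 101; position = n/2 = 50.5.
This falls in the class 48 to under 58: L = 48, F = 39, f = 29, h = 10.
Median ≈ 48 + ((50.5 − 39) / 29) × 10 = 51.9655

51.966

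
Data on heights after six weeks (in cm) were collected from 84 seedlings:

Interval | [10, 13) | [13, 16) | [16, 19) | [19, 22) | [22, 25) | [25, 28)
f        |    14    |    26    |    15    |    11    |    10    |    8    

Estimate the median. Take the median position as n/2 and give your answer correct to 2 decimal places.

Cumulative frequencies: 14, 40, 55, 66, 76, 84
n = 84; position = n/2 = 42.
This falls in the class [16, 19): L = 16, F = 40, f = 15, h = 3.
Median ≈ 16 + ((42 − 40) / 15) × 3 = 16.4000

16.40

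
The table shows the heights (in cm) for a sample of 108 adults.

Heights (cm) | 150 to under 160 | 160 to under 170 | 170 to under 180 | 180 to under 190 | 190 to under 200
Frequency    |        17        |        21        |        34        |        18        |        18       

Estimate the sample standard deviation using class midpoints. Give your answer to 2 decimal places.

12.93

Midpoints: 155, 165, 175, 185, 195
n = 108, Σfm = 18890, mean = 174.9074
Σfm² = 3321900
Σf(m − x̄)² = Σfm² − (Σfm)²/n = 3321900 − 18890²/108 = 17899.0741
Sample variance = 17899.0741 / 107 = 167.2811
Standard deviation = √167.2811 = 12.9337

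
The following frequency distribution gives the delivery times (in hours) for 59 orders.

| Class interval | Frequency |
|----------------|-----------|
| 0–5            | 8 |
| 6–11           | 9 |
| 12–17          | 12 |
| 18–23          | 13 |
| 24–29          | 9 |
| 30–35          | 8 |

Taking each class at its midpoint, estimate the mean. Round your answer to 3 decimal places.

17.551

Midpoints: 2.5, 8.5, 14.5, 20.5, 26.5, 32.5
Σfm = 8×2.5 + 9×8.5 + 12×14.5 + 13×20.5 + 9×26.5 + 8×32.5 = 1035.5
n = Σf = 59
Mean = 1035.5 / 59 = 17.5508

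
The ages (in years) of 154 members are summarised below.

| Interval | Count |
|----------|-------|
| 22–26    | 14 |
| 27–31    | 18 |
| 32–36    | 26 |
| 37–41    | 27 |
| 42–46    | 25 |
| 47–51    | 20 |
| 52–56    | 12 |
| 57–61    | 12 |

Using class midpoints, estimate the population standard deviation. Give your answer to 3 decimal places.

Midpoints: 24, 29, 34, 39, 44, 49, 54, 59
n = 154, Σfm = 6231, mean = 40.4610
Σfm² = 267509
Σf(m − x̄)² = Σfm² − (Σfm)²/n = 267509 − 6231²/154 = 15396.2662
Population variance = 15396.2662 / 154 = 99.9758
Standard deviation = √99.9758 = 9.9988

9.999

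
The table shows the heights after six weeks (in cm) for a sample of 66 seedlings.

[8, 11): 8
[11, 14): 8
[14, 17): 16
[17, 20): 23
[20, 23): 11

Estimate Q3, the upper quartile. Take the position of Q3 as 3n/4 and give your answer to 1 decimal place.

Cumulative frequencies: 8, 16, 32, 55, 66
n = 66; position = 3n/4 = 49.5.
This falls in the class [17, 20): L = 17, F = 32, f = 23, h = 3.
Upper quartile ≈ 17 + ((49.5 − 32) / 23) × 3 = 19.2826

19.3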